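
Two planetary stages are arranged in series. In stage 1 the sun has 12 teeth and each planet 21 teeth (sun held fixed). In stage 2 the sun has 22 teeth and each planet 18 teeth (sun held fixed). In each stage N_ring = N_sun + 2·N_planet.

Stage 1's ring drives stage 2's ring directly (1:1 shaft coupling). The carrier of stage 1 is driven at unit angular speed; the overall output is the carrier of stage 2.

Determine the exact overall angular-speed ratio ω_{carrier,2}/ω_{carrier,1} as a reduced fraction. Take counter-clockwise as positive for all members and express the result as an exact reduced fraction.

319/360

Stage 1: N_ring = 12 + 2·21 = 54
Stage 1: 12(ω_s−ω_c) = −54(ω_r−ω_c),  ω_s=0, ω_c=1
Stage 1: ω_r = 1 − (12/54)(0−1) = 11/9
  ⇒ ω_r¹/ω_c¹ = 11/9
Stage 2: N_ring = 22 + 2·18 = 58
Stage 2: 22(ω_s−ω_c) = −58(ω_r−ω_c),  ω_s=0, ω_r=1
Stage 2: 22(0−ω_c) = −58(1−ω_c)  ⇒  80ω_c = 58  ⇒  ω_c = 29/40
  ⇒ ω_c²/ω_r² = 29/40
Coupling ω_r² = ω_r¹ ⇒ overall = 11/9 × 29/40 = 319/360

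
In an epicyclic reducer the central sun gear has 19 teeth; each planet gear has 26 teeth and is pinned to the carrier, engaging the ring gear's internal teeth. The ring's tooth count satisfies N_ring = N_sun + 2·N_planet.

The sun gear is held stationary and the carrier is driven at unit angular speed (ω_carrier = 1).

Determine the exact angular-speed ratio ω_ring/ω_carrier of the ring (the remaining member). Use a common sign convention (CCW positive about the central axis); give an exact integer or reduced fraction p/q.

90/71

N_ring = 19 + 2·26 = 71
19(ω_s−ω_c) = −71(ω_r−ω_c),  ω_s=0, ω_c=1
ω_r = 1 − (19/71)(0−1) = 90/71
ω_r/ω_c = 90/71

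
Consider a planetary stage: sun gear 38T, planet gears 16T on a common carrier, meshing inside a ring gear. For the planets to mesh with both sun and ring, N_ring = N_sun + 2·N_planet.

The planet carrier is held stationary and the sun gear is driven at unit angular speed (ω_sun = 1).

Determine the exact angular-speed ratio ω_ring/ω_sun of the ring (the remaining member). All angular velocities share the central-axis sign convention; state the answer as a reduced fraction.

-19/35

N_ring = 38 + 2·16 = 70
38(ω_s−ω_c) = −70(ω_r−ω_c),  ω_c=0, ω_s=1
ω_r = 0 − (38/70)(1−0) = -19/35
ω_r/ω_s = -19/35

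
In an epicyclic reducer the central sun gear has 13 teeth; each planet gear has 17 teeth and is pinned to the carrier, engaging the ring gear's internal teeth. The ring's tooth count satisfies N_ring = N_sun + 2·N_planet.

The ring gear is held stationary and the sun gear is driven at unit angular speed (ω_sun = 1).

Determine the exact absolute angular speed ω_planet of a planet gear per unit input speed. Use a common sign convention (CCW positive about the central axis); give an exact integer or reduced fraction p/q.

N_ring = 13 + 2·17 = 47
13(ω_s−ω_c) = −47(ω_r−ω_c),  ω_r=0, ω_s=1
13(1−ω_c) = −47(0−ω_c)  ⇒  60ω_c = 13  ⇒  ω_c = 13/60
sun–planet: 13·(1−13/60) = −17·(ω_p−ω_c)  ⇒  ω_p−ω_c = −(13/17)·(47/60) = -611/1020
ω_p = 13/60 − 611/1020 = -13/34

-13/34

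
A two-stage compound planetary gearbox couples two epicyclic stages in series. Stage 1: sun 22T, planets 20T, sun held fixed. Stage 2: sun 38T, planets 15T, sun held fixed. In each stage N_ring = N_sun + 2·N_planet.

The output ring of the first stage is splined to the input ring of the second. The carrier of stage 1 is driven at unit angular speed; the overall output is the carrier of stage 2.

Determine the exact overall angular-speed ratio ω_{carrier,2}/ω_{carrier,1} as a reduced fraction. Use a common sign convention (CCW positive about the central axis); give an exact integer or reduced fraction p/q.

1428/1643

Stage 1: N_ring = 22 + 2·20 = 62
Stage 1: 22(ω_s−ω_c) = −62(ω_r−ω_c),  ω_s=0, ω_c=1
Stage 1: ω_r = 1 − (22/62)(0−1) = 42/31
  ⇒ ω_r¹/ω_c¹ = 42/31
Stage 2: N_ring = 38 + 2·15 = 68
Stage 2: 38(ω_s−ω_c) = −68(ω_r−ω_c),  ω_s=0, ω_r=1
Stage 2: 38(0−ω_c) = −68(1−ω_c)  ⇒  106ω_c = 68  ⇒  ω_c = 34/53
  ⇒ ω_c²/ω_r² = 34/53
Coupling ω_r² = ω_r¹ ⇒ overall = 42/31 × 34/53 = 1428/1643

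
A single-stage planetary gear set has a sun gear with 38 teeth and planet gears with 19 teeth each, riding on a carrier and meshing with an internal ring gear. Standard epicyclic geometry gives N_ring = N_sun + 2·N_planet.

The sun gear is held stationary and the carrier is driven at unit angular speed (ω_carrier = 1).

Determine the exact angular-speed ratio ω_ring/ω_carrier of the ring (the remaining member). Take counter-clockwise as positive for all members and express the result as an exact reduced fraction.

3/2

N_ring = 38 + 2·19 = 76
38(ω_s−ω_c) = −76(ω_r−ω_c),  ω_s=0, ω_c=1
ω_r = 1 − (38/76)(0−1) = 3/2
ω_r/ω_c = 3/2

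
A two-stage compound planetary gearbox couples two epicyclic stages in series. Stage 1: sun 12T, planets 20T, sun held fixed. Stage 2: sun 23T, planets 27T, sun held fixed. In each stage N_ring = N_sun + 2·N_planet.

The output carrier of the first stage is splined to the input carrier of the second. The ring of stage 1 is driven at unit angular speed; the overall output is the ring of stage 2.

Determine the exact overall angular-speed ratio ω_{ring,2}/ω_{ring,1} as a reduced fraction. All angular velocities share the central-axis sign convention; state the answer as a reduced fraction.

Stage 1: N_ring = 12 + 2·20 = 52
Stage 1: 12(ω_s−ω_c) = −52(ω_r−ω_c),  ω_s=0, ω_r=1
Stage 1: 12(0−ω_c) = −52(1−ω_c)  ⇒  64ω_c = 52  ⇒  ω_c = 13/16
  ⇒ ω_c¹/ω_r¹ = 13/16
Stage 2: N_ring = 23 + 2·27 = 77
Stage 2: 23(ω_s−ω_c) = −77(ω_r−ω_c),  ω_s=0, ω_c=1
Stage 2: ω_r = 1 − (23/77)(0−1) = 100/77
  ⇒ ω_r²/ω_c² = 100/77
Coupling ω_c² = ω_c¹ ⇒ overall = 13/16 × 100/77 = 325/308

325/308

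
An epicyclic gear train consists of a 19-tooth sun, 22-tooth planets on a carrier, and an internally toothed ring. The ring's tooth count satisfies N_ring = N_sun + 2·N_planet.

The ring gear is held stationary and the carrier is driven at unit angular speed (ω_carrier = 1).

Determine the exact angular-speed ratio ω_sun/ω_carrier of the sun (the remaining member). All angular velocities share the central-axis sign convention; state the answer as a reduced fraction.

N_ring = 19 + 2·22 = 63
19(ω_s−ω_c) = −63(ω_r−ω_c),  ω_r=0, ω_c=1
ω_s = 1 − (63/19)(0−1) = 82/19
ω_s/ω_c = 82/19

82/19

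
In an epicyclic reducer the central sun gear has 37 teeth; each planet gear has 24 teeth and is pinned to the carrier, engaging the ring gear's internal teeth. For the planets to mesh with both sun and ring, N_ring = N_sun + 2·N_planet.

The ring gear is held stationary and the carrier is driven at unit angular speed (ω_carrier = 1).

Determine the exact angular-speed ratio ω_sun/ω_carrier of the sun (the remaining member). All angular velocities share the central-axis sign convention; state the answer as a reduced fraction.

N_ring = 37 + 2·24 = 85
37(ω_s−ω_c) = −85(ω_r−ω_c),  ω_r=0, ω_c=1
ω_s = 1 − (85/37)(0−1) = 122/37
ω_s/ω_c = 122/37

122/37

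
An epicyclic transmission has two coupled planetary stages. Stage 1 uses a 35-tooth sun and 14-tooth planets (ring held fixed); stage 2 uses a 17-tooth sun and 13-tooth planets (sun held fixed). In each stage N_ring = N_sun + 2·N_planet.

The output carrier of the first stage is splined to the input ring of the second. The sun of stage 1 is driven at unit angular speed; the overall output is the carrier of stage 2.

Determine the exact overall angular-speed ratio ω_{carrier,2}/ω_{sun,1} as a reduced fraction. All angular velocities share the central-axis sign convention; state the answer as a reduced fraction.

43/168

Stage 1: N_ring = 35 + 2·14 = 63
Stage 1: 35(ω_s−ω_c) = −63(ω_r−ω_c),  ω_r=0, ω_s=1
Stage 1: 35(1−ω_c) = −63(0−ω_c)  ⇒  98ω_c = 35  ⇒  ω_c = 5/14
  ⇒ ω_c¹/ω_s¹ = 5/14
Stage 2: N_ring = 17 + 2·13 = 43
Stage 2: 17(ω_s−ω_c) = −43(ω_r−ω_c),  ω_s=0, ω_r=1
Stage 2: 17(0−ω_c) = −43(1−ω_c)  ⇒  60ω_c = 43  ⇒  ω_c = 43/60
  ⇒ ω_c²/ω_r² = 43/60
Coupling ω_r² = ω_c¹ ⇒ overall = 5/14 × 43/60 = 43/168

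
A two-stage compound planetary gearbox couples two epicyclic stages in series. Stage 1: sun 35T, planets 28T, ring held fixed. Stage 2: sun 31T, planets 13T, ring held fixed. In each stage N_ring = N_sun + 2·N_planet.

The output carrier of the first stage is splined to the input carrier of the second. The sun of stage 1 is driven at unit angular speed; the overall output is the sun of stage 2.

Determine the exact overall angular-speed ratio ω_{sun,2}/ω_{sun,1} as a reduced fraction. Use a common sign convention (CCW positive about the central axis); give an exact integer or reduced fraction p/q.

Stage 1: N_ring = 35 + 2·28 = 91
Stage 1: 35(ω_s−ω_c) = −91(ω_r−ω_c),  ω_r=0, ω_s=1
Stage 1: 35(1−ω_c) = −91(0−ω_c)  ⇒  126ω_c = 35  ⇒  ω_c = 5/18
  ⇒ ω_c¹/ω_s¹ = 5/18
Stage 2: N_ring = 31 + 2·13 = 57
Stage 2: 31(ω_s−ω_c) = −57(ω_r−ω_c),  ω_r=0, ω_c=1
Stage 2: ω_s = 1 − (57/31)(0−1) = 88/31
  ⇒ ω_s²/ω_c² = 88/31
Coupling ω_c² = ω_c¹ ⇒ overall = 5/18 × 88/31 = 220/279

220/279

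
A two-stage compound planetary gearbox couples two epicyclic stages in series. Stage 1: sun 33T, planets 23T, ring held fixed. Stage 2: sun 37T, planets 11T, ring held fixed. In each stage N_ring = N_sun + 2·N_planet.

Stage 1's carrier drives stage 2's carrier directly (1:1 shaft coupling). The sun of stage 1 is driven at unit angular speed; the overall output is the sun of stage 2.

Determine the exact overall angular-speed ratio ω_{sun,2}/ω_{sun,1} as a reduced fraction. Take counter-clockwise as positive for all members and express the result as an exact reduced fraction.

198/259

Stage 1: N_ring = 33 + 2·23 = 79
Stage 1: 33(ω_s−ω_c) = −79(ω_r−ω_c),  ω_r=0, ω_s=1
Stage 1: 33(1−ω_c) = −79(0−ω_c)  ⇒  112ω_c = 33  ⇒  ω_c = 33/112
  ⇒ ω_c¹/ω_s¹ = 33/112
Stage 2: N_ring = 37 + 2·11 = 59
Stage 2: 37(ω_s−ω_c) = −59(ω_r−ω_c),  ω_r=0, ω_c=1
Stage 2: ω_s = 1 − (59/37)(0−1) = 96/37
  ⇒ ω_s²/ω_c² = 96/37
Coupling ω_c² = ω_c¹ ⇒ overall = 33/112 × 96/37 = 198/259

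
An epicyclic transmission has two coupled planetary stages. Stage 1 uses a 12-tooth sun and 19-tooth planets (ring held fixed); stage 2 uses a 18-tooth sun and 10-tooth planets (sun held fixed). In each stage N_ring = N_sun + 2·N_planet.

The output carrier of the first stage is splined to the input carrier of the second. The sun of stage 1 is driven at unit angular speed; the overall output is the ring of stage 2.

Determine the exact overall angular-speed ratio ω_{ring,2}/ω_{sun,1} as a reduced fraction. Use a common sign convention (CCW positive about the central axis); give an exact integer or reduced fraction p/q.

168/589

Stage 1: N_ring = 12 + 2·19 = 50
Stage 1: 12(ω_s−ω_c) = −50(ω_r−ω_c),  ω_r=0, ω_s=1
Stage 1: 12(1−ω_c) = −50(0−ω_c)  ⇒  62ω_c = 12  ⇒  ω_c = 6/31
  ⇒ ω_c¹/ω_s¹ = 6/31
Stage 2: N_ring = 18 + 2·10 = 38
Stage 2: 18(ω_s−ω_c) = −38(ω_r−ω_c),  ω_s=0, ω_c=1
Stage 2: ω_r = 1 − (18/38)(0−1) = 28/19
  ⇒ ω_r²/ω_c² = 28/19
Coupling ω_c² = ω_c¹ ⇒ overall = 6/31 × 28/19 = 168/589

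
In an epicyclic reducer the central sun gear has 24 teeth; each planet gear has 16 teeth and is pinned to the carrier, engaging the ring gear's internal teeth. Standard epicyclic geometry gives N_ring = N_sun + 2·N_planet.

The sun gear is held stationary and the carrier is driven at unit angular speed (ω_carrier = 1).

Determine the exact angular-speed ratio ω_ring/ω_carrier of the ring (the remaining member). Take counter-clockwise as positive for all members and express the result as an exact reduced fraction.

10/7

N_ring = 24 + 2·16 = 56
24(ω_s−ω_c) = −56(ω_r−ω_c),  ω_s=0, ω_c=1
ω_r = 1 − (24/56)(0−1) = 10/7
ω_r/ω_c = 10/7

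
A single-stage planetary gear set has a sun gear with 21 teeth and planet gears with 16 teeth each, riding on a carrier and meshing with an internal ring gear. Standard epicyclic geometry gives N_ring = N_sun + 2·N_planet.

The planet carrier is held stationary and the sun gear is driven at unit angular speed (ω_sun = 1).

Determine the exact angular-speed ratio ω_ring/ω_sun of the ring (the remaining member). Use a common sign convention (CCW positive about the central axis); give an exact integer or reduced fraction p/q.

N_ring = 21 + 2·16 = 53
21(ω_s−ω_c) = −53(ω_r−ω_c),  ω_c=0, ω_s=1
ω_r = 0 − (21/53)(1−0) = -21/53
ω_r/ω_s = -21/53

-21/53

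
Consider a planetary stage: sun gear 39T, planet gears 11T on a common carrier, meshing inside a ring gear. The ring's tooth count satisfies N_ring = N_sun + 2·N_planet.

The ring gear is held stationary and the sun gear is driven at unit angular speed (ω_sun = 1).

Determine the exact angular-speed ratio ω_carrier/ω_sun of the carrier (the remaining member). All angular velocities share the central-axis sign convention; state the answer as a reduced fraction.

39/100

N_ring = 39 + 2·11 = 61
39(ω_s−ω_c) = −61(ω_r−ω_c),  ω_r=0, ω_s=1
39(1−ω_c) = −61(0−ω_c)  ⇒  100ω_c = 39  ⇒  ω_c = 39/100
ω_c/ω_s = 39/100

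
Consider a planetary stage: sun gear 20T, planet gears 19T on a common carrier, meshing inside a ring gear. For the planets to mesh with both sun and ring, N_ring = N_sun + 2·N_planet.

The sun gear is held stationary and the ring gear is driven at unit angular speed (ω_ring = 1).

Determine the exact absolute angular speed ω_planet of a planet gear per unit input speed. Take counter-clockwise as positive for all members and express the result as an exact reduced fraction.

N_ring = 20 + 2·19 = 58
20(ω_s−ω_c) = −58(ω_r−ω_c),  ω_s=0, ω_r=1
20(0−ω_c) = −58(1−ω_c)  ⇒  78ω_c = 58  ⇒  ω_c = 29/39
sun–planet: 20·(0−29/39) = −19·(ω_p−ω_c)  ⇒  ω_p−ω_c = −(20/19)·(-29/39) = 580/741
ω_p = 29/39 + 580/741 = 29/19

29/19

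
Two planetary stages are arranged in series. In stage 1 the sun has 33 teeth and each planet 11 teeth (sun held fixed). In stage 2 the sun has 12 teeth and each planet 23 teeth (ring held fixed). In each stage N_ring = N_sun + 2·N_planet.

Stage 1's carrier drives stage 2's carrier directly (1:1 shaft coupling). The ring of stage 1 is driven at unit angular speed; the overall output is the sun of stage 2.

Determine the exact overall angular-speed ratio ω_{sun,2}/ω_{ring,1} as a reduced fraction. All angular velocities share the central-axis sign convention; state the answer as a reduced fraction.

175/48

Stage 1: N_ring = 33 + 2·11 = 55
Stage 1: 33(ω_s−ω_c) = −55(ω_r−ω_c),  ω_s=0, ω_r=1
Stage 1: 33(0−ω_c) = −55(1−ω_c)  ⇒  88ω_c = 55  ⇒  ω_c = 5/8
  ⇒ ω_c¹/ω_r¹ = 5/8
Stage 2: N_ring = 12 + 2·23 = 58
Stage 2: 12(ω_s−ω_c) = −58(ω_r−ω_c),  ω_r=0, ω_c=1
Stage 2: ω_s = 1 − (58/12)(0−1) = 35/6
  ⇒ ω_s²/ω_c² = 35/6
Coupling ω_c² = ω_c¹ ⇒ overall = 5/8 × 35/6 = 175/48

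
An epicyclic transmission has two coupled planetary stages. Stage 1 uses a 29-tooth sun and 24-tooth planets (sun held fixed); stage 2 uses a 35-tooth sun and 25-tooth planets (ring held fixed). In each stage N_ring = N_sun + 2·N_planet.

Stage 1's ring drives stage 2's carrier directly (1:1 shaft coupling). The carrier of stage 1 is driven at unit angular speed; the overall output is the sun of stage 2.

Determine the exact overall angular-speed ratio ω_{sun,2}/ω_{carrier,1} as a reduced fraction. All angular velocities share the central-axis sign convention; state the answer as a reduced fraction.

2544/539

Stage 1: N_ring = 29 + 2·24 = 77
Stage 1: 29(ω_s−ω_c) = −77(ω_r−ω_c),  ω_s=0, ω_c=1
Stage 1: ω_r = 1 − (29/77)(0−1) = 106/77
  ⇒ ω_r¹/ω_c¹ = 106/77
Stage 2: N_ring = 35 + 2·25 = 85
Stage 2: 35(ω_s−ω_c) = −85(ω_r−ω_c),  ω_r=0, ω_c=1
Stage 2: ω_s = 1 − (85/35)(0−1) = 24/7
  ⇒ ω_s²/ω_c² = 24/7
Coupling ω_c² = ω_r¹ ⇒ overall = 106/77 × 24/7 = 2544/539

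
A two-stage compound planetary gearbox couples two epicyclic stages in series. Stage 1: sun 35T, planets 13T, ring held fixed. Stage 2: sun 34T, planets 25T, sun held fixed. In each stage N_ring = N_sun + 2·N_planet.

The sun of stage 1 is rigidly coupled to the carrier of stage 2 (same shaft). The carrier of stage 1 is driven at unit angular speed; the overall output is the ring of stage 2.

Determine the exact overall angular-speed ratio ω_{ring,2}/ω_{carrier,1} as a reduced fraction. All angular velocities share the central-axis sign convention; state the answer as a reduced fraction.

Stage 1: N_ring = 35 + 2·13 = 61
Stage 1: 35(ω_s−ω_c) = −61(ω_r−ω_c),  ω_r=0, ω_c=1
Stage 1: ω_s = 1 − (61/35)(0−1) = 96/35
  ⇒ ω_s¹/ω_c¹ = 96/35
Stage 2: N_ring = 34 + 2·25 = 84
Stage 2: 34(ω_s−ω_c) = −84(ω_r−ω_c),  ω_s=0, ω_c=1
Stage 2: ω_r = 1 − (34/84)(0−1) = 59/42
  ⇒ ω_r²/ω_c² = 59/42
Coupling ω_c² = ω_s¹ ⇒ overall = 96/35 × 59/42 = 944/245

944/245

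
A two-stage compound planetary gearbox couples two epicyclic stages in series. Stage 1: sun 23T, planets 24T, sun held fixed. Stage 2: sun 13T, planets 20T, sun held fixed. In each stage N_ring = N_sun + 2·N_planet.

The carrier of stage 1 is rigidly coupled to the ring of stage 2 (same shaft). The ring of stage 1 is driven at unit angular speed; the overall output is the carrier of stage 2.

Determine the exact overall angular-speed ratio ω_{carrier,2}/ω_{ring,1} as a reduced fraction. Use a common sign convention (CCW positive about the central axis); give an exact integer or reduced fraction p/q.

3763/6204

Stage 1: N_ring = 23 + 2·24 = 71
Stage 1: 23(ω_s−ω_c) = −71(ω_r−ω_c),  ω_s=0, ω_r=1
Stage 1: 23(0−ω_c) = −71(1−ω_c)  ⇒  94ω_c = 71  ⇒  ω_c = 71/94
  ⇒ ω_c¹/ω_r¹ = 71/94
Stage 2: N_ring = 13 + 2·20 = 53
Stage 2: 13(ω_s−ω_c) = −53(ω_r−ω_c),  ω_s=0, ω_r=1
Stage 2: 13(0−ω_c) = −53(1−ω_c)  ⇒  66ω_c = 53  ⇒  ω_c = 53/66
  ⇒ ω_c²/ω_r² = 53/66
Coupling ω_r² = ω_c¹ ⇒ overall = 71/94 × 53/66 = 3763/6204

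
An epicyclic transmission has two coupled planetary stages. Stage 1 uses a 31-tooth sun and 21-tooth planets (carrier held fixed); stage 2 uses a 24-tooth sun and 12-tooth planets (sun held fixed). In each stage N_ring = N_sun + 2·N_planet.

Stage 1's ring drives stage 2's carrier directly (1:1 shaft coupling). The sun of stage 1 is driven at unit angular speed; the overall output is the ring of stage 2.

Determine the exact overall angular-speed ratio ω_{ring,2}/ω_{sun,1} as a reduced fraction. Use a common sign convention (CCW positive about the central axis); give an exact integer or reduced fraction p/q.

-93/146

Stage 1: N_ring = 31 + 2·21 = 73
Stage 1: 31(ω_s−ω_c) = −73(ω_r−ω_c),  ω_c=0, ω_s=1
Stage 1: ω_r = 0 − (31/73)(1−0) = -31/73
  ⇒ ω_r¹/ω_s¹ = -31/73
Stage 2: N_ring = 24 + 2·12 = 48
Stage 2: 24(ω_s−ω_c) = −48(ω_r−ω_c),  ω_s=0, ω_c=1
Stage 2: ω_r = 1 − (24/48)(0−1) = 3/2
  ⇒ ω_r²/ω_c² = 3/2
Coupling ω_c² = ω_r¹ ⇒ overall = -31/73 × 3/2 = -93/146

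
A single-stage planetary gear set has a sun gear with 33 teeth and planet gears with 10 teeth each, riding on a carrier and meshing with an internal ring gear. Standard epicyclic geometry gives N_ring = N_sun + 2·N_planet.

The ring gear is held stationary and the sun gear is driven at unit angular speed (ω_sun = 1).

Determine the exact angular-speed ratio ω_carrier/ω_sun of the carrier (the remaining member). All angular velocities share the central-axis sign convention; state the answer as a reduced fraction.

33/86

N_ring = 33 + 2·10 = 53
33(ω_s−ω_c) = −53(ω_r−ω_c),  ω_r=0, ω_s=1
33(1−ω_c) = −53(0−ω_c)  ⇒  86ω_c = 33  ⇒  ω_c = 33/86
ω_c/ω_s = 33/86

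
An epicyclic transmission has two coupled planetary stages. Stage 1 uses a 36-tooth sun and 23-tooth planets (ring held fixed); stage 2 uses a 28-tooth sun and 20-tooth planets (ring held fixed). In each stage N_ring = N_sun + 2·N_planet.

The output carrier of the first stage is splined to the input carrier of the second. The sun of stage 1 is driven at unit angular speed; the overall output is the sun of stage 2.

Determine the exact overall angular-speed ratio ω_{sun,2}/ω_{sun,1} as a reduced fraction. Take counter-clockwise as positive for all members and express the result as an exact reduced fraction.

432/413

Stage 1: N_ring = 36 + 2·23 = 82
Stage 1: 36(ω_s−ω_c) = −82(ω_r−ω_c),  ω_r=0, ω_s=1
Stage 1: 36(1−ω_c) = −82(0−ω_c)  ⇒  118ω_c = 36  ⇒  ω_c = 18/59
  ⇒ ω_c¹/ω_s¹ = 18/59
Stage 2: N_ring = 28 + 2·20 = 68
Stage 2: 28(ω_s−ω_c) = −68(ω_r−ω_c),  ω_r=0, ω_c=1
Stage 2: ω_s = 1 − (68/28)(0−1) = 24/7
  ⇒ ω_s²/ω_c² = 24/7
Coupling ω_c² = ω_c¹ ⇒ overall = 18/59 × 24/7 = 432/413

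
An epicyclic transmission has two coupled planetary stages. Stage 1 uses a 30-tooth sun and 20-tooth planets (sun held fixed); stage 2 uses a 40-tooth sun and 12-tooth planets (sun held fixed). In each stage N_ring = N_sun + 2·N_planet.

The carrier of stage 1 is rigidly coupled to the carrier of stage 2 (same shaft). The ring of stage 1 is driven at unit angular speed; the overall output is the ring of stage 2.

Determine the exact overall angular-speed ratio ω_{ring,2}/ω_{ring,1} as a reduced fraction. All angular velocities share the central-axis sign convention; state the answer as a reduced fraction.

91/80

Stage 1: N_ring = 30 + 2·20 = 70
Stage 1: 30(ω_s−ω_c) = −70(ω_r−ω_c),  ω_s=0, ω_r=1
Stage 1: 30(0−ω_c) = −70(1−ω_c)  ⇒  100ω_c = 70  ⇒  ω_c = 7/10
  ⇒ ω_c¹/ω_r¹ = 7/10
Stage 2: N_ring = 40 + 2·12 = 64
Stage 2: 40(ω_s−ω_c) = −64(ω_r−ω_c),  ω_s=0, ω_c=1
Stage 2: ω_r = 1 − (40/64)(0−1) = 13/8
  ⇒ ω_r²/ω_c² = 13/8
Coupling ω_c² = ω_c¹ ⇒ overall = 7/10 × 13/8 = 91/80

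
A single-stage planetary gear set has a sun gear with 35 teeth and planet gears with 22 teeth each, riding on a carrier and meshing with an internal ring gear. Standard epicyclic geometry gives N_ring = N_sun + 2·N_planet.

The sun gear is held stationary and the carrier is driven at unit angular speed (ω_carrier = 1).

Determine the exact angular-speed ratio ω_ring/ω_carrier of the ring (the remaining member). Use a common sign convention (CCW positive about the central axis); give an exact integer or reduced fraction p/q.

114/79

N_ring = 35 + 2·22 = 79
35(ω_s−ω_c) = −79(ω_r−ω_c),  ω_s=0, ω_c=1
ω_r = 1 − (35/79)(0−1) = 114/79
ω_r/ω_c = 114/79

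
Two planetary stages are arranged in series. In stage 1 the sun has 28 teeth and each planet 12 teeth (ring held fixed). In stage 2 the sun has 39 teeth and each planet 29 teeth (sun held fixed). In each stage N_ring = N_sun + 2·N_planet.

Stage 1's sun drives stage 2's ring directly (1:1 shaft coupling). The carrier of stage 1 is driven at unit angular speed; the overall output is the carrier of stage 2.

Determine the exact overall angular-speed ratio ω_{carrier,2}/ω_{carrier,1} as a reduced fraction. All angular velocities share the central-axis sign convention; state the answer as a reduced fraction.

Stage 1: N_ring = 28 + 2·12 = 52
Stage 1: 28(ω_s−ω_c) = −52(ω_r−ω_c),  ω_r=0, ω_c=1
Stage 1: ω_s = 1 − (52/28)(0−1) = 20/7
  ⇒ ω_s¹/ω_c¹ = 20/7
Stage 2: N_ring = 39 + 2·29 = 97
Stage 2: 39(ω_s−ω_c) = −97(ω_r−ω_c),  ω_s=0, ω_r=1
Stage 2: 39(0−ω_c) = −97(1−ω_c)  ⇒  136ω_c = 97  ⇒  ω_c = 97/136
  ⇒ ω_c²/ω_r² = 97/136
Coupling ω_r² = ω_s¹ ⇒ overall = 20/7 × 97/136 = 485/238

485/238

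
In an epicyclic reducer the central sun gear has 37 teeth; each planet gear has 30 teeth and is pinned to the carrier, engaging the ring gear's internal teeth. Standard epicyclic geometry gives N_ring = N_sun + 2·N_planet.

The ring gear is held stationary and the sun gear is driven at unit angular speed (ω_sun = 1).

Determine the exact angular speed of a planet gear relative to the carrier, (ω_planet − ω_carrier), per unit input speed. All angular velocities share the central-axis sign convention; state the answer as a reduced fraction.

-3589/4020

N_ring = 37 + 2·30 = 97
37(ω_s−ω_c) = −97(ω_r−ω_c),  ω_r=0, ω_s=1
37(1−ω_c) = −97(0−ω_c)  ⇒  134ω_c = 37  ⇒  ω_c = 37/134
sun–planet: 37·(1−37/134) = −30·(ω_p−ω_c)  ⇒  ω_p−ω_c = −(37/30)·(97/134) = -3589/4020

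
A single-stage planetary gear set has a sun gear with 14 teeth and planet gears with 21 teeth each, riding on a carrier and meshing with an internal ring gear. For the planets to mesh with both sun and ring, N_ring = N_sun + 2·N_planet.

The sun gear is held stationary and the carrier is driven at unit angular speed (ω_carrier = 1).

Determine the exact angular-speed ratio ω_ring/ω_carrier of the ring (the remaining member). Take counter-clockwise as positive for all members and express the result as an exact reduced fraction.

N_ring = 14 + 2·21 = 56
14(ω_s−ω_c) = −56(ω_r−ω_c),  ω_s=0, ω_c=1
ω_r = 1 − (14/56)(0−1) = 5/4
ω_r/ω_c = 5/4

5/4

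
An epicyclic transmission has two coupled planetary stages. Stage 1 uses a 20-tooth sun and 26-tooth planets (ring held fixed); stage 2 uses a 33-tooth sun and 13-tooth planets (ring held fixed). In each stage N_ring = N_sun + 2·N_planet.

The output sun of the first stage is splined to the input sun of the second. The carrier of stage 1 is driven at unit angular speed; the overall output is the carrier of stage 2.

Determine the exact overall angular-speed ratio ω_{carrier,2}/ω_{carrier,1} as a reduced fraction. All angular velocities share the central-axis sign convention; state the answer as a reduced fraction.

33/20

Stage 1: N_ring = 20 + 2·26 = 72
Stage 1: 20(ω_s−ω_c) = −72(ω_r−ω_c),  ω_r=0, ω_c=1
Stage 1: ω_s = 1 − (72/20)(0−1) = 23/5
  ⇒ ω_s¹/ω_c¹ = 23/5
Stage 2: N_ring = 33 + 2·13 = 59
Stage 2: 33(ω_s−ω_c) = −59(ω_r−ω_c),  ω_r=0, ω_s=1
Stage 2: 33(1−ω_c) = −59(0−ω_c)  ⇒  92ω_c = 33  ⇒  ω_c = 33/92
  ⇒ ω_c²/ω_s² = 33/92
Coupling ω_s² = ω_s¹ ⇒ overall = 23/5 × 33/92 = 33/20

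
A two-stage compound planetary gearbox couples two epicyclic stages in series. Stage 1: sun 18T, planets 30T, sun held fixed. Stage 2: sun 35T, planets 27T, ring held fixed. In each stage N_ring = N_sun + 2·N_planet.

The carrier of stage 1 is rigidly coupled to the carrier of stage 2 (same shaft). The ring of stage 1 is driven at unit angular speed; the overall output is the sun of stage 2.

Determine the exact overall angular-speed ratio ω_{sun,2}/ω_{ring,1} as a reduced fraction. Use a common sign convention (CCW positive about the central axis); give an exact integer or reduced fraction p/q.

Stage 1: N_ring = 18 + 2·30 = 78
Stage 1: 18(ω_s−ω_c) = −78(ω_r−ω_c),  ω_s=0, ω_r=1
Stage 1: 18(0−ω_c) = −78(1−ω_c)  ⇒  96ω_c = 78  ⇒  ω_c = 13/16
  ⇒ ω_c¹/ω_r¹ = 13/16
Stage 2: N_ring = 35 + 2·27 = 89
Stage 2: 35(ω_s−ω_c) = −89(ω_r−ω_c),  ω_r=0, ω_c=1
Stage 2: ω_s = 1 − (89/35)(0−1) = 124/35
  ⇒ ω_s²/ω_c² = 124/35
Coupling ω_c² = ω_c¹ ⇒ overall = 13/16 × 124/35 = 403/140

403/140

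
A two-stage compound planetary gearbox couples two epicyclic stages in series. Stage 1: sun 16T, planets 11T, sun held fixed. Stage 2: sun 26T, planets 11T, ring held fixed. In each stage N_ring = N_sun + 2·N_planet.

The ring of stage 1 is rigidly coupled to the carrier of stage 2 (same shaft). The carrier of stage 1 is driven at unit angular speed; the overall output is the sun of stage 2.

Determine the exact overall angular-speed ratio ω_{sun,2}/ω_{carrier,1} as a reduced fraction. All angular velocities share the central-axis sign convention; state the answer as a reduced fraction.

999/247

Stage 1: N_ring = 16 + 2·11 = 38
Stage 1: 16(ω_s−ω_c) = −38(ω_r−ω_c),  ω_s=0, ω_c=1
Stage 1: ω_r = 1 − (16/38)(0−1) = 27/19
  ⇒ ω_r¹/ω_c¹ = 27/19
Stage 2: N_ring = 26 + 2·11 = 48
Stage 2: 26(ω_s−ω_c) = −48(ω_r−ω_c),  ω_r=0, ω_c=1
Stage 2: ω_s = 1 − (48/26)(0−1) = 37/13
  ⇒ ω_s²/ω_c² = 37/13
Coupling ω_c² = ω_r¹ ⇒ overall = 27/19 × 37/13 = 999/247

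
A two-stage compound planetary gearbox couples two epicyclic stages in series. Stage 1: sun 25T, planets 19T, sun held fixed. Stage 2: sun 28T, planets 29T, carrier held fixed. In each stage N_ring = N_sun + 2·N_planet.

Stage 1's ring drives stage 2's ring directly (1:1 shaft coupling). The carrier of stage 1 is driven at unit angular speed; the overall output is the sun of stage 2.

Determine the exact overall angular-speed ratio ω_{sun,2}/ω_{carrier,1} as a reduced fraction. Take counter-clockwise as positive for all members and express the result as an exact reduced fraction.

Stage 1: N_ring = 25 + 2·19 = 63
Stage 1: 25(ω_s−ω_c) = −63(ω_r−ω_c),  ω_s=0, ω_c=1
Stage 1: ω_r = 1 − (25/63)(0−1) = 88/63
  ⇒ ω_r¹/ω_c¹ = 88/63
Stage 2: N_ring = 28 + 2·29 = 86
Stage 2: 28(ω_s−ω_c) = −86(ω_r−ω_c),  ω_c=0, ω_r=1
Stage 2: ω_s = 0 − (86/28)(1−0) = -43/14
  ⇒ ω_s²/ω_r² = -43/14
Coupling ω_r² = ω_r¹ ⇒ overall = 88/63 × -43/14 = -1892/441

-1892/441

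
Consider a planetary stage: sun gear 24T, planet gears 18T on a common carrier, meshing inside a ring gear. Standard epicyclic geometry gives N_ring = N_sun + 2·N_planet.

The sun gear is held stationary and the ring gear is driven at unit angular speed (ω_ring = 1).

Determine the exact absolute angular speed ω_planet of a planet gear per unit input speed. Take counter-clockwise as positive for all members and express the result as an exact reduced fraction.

5/3

N_ring = 24 + 2·18 = 60
24(ω_s−ω_c) = −60(ω_r−ω_c),  ω_s=0, ω_r=1
24(0−ω_c) = −60(1−ω_c)  ⇒  84ω_c = 60  ⇒  ω_c = 5/7
sun–planet: 24·(0−5/7) = −18·(ω_p−ω_c)  ⇒  ω_p−ω_c = −(24/18)·(-5/7) = 20/21
ω_p = 5/7 + 20/21 = 5/3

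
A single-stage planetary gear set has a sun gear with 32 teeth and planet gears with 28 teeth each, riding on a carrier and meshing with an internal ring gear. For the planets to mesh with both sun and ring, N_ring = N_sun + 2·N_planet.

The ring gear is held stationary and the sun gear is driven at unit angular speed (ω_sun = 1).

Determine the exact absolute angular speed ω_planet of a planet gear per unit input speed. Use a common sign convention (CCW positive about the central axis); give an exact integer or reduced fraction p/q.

-4/7

N_ring = 32 + 2·28 = 88
32(ω_s−ω_c) = −88(ω_r−ω_c),  ω_r=0, ω_s=1
32(1−ω_c) = −88(0−ω_c)  ⇒  120ω_c = 32  ⇒  ω_c = 4/15
sun–planet: 32·(1−4/15) = −28·(ω_p−ω_c)  ⇒  ω_p−ω_c = −(32/28)·(11/15) = -88/105
ω_p = 4/15 − 88/105 = -4/7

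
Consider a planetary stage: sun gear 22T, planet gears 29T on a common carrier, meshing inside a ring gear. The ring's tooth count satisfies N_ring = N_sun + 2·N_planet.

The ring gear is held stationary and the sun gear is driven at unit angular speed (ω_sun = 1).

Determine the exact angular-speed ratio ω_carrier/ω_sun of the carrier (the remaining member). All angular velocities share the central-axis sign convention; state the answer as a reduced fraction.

N_ring = 22 + 2·29 = 80
22(ω_s−ω_c) = −80(ω_r−ω_c),  ω_r=0, ω_s=1
22(1−ω_c) = −80(0−ω_c)  ⇒  102ω_c = 22  ⇒  ω_c = 11/51
ω_c/ω_s = 11/51

11/51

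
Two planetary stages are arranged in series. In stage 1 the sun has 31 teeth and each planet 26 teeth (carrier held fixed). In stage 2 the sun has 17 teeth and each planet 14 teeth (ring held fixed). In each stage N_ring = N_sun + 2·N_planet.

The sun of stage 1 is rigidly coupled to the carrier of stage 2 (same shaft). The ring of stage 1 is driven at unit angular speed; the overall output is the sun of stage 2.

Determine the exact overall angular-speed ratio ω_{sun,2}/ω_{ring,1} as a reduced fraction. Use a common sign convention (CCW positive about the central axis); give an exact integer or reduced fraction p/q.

-166/17

Stage 1: N_ring = 31 + 2·26 = 83
Stage 1: 31(ω_s−ω_c) = −83(ω_r−ω_c),  ω_c=0, ω_r=1
Stage 1: ω_s = 0 − (83/31)(1−0) = -83/31
  ⇒ ω_s¹/ω_r¹ = -83/31
Stage 2: N_ring = 17 + 2·14 = 45
Stage 2: 17(ω_s−ω_c) = −45(ω_r−ω_c),  ω_r=0, ω_c=1
Stage 2: ω_s = 1 − (45/17)(0−1) = 62/17
  ⇒ ω_s²/ω_c² = 62/17
Coupling ω_c² = ω_s¹ ⇒ overall = -83/31 × 62/17 = -166/17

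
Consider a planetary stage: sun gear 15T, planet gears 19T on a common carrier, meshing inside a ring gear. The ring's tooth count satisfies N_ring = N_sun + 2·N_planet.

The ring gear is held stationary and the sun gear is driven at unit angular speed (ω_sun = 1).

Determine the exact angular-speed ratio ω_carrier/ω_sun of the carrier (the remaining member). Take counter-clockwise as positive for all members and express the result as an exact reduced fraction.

15/68

N_ring = 15 + 2·19 = 53
15(ω_s−ω_c) = −53(ω_r−ω_c),  ω_r=0, ω_s=1
15(1−ω_c) = −53(0−ω_c)  ⇒  68ω_c = 15  ⇒  ω_c = 15/68
ω_c/ω_s = 15/68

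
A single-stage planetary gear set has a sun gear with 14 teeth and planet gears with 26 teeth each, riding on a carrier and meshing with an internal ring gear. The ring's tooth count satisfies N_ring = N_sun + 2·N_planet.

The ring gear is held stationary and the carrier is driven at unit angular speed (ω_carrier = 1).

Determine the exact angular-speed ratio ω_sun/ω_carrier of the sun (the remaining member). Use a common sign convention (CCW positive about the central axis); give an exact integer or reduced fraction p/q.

40/7

N_ring = 14 + 2·26 = 66
14(ω_s−ω_c) = −66(ω_r−ω_c),  ω_r=0, ω_c=1
ω_s = 1 − (66/14)(0−1) = 40/7
ω_s/ω_c = 40/7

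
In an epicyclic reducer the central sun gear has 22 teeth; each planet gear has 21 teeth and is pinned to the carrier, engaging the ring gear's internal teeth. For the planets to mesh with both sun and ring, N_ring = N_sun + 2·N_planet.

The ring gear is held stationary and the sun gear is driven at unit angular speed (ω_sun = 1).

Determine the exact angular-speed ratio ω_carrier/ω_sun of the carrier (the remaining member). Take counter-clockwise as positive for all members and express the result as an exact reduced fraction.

11/43

N_ring = 22 + 2·21 = 64
22(ω_s−ω_c) = −64(ω_r−ω_c),  ω_r=0, ω_s=1
22(1−ω_c) = −64(0−ω_c)  ⇒  86ω_c = 22  ⇒  ω_c = 11/43
ω_c/ω_s = 11/43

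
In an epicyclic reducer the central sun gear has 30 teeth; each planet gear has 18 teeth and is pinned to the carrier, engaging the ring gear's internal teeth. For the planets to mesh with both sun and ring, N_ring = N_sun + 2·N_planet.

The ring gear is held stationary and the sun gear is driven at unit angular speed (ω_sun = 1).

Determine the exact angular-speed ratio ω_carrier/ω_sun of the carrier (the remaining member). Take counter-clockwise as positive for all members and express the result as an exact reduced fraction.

N_ring = 30 + 2·18 = 66
30(ω_s−ω_c) = −66(ω_r−ω_c),  ω_r=0, ω_s=1
30(1−ω_c) = −66(0−ω_c)  ⇒  96ω_c = 30  ⇒  ω_c = 5/16
ω_c/ω_s = 5/16

5/16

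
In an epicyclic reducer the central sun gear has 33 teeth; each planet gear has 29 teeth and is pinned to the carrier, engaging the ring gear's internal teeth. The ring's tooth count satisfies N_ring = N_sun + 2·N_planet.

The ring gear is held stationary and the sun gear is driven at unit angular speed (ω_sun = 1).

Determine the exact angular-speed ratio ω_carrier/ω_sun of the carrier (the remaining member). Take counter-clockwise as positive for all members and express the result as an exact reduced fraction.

N_ring = 33 + 2·29 = 91
33(ω_s−ω_c) = −91(ω_r−ω_c),  ω_r=0, ω_s=1
33(1−ω_c) = −91(0−ω_c)  ⇒  124ω_c = 33  ⇒  ω_c = 33/124
ω_c/ω_s = 33/124

33/124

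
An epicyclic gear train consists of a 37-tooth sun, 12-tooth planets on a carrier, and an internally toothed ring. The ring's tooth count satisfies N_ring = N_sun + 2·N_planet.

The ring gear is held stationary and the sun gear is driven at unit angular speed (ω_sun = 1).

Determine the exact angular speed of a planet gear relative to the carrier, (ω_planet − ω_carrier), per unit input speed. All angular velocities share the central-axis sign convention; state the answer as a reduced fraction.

N_ring = 37 + 2·12 = 61
37(ω_s−ω_c) = −61(ω_r−ω_c),  ω_r=0, ω_s=1
37(1−ω_c) = −61(0−ω_c)  ⇒  98ω_c = 37  ⇒  ω_c = 37/98
sun–planet: 37·(1−37/98) = −12·(ω_p−ω_c)  ⇒  ω_p−ω_c = −(37/12)·(61/98) = -2257/1176

-2257/1176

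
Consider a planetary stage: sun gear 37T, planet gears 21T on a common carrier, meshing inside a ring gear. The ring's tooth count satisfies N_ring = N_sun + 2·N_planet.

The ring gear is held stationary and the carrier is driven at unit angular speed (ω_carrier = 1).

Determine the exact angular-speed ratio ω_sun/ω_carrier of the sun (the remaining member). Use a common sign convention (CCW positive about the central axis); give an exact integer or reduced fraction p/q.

N_ring = 37 + 2·21 = 79
37(ω_s−ω_c) = −79(ω_r−ω_c),  ω_r=0, ω_c=1
ω_s = 1 − (79/37)(0−1) = 116/37
ω_s/ω_c = 116/37

116/37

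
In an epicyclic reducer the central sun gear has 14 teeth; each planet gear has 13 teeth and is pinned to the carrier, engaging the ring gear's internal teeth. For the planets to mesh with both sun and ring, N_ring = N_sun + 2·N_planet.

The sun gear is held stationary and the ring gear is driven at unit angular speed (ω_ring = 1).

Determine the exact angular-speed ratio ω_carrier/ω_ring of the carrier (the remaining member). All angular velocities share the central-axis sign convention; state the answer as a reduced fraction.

20/27

N_ring = 14 + 2·13 = 40
14(ω_s−ω_c) = −40(ω_r−ω_c),  ω_s=0, ω_r=1
14(0−ω_c) = −40(1−ω_c)  ⇒  54ω_c = 40  ⇒  ω_c = 20/27
ω_c/ω_r = 20/27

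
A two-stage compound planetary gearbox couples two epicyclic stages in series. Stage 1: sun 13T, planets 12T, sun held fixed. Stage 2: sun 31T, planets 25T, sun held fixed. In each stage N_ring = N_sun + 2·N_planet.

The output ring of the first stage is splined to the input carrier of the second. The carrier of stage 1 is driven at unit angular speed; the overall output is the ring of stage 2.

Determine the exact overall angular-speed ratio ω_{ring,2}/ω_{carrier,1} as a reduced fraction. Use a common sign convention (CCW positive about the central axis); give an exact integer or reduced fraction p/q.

Stage 1: N_ring = 13 + 2·12 = 37
Stage 1: 13(ω_s−ω_c) = −37(ω_r−ω_c),  ω_s=0, ω_c=1
Stage 1: ω_r = 1 − (13/37)(0−1) = 50/37
  ⇒ ω_r¹/ω_c¹ = 50/37
Stage 2: N_ring = 31 + 2·25 = 81
Stage 2: 31(ω_s−ω_c) = −81(ω_r−ω_c),  ω_s=0, ω_c=1
Stage 2: ω_r = 1 − (31/81)(0−1) = 112/81
  ⇒ ω_r²/ω_c² = 112/81
Coupling ω_c² = ω_r¹ ⇒ overall = 50/37 × 112/81 = 5600/2997

5600/2997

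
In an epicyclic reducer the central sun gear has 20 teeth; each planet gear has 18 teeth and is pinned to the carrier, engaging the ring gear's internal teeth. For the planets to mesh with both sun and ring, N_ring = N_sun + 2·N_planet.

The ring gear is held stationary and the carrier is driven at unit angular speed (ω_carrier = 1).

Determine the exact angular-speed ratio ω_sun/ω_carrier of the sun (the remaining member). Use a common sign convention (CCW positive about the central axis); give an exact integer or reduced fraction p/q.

N_ring = 20 + 2·18 = 56
20(ω_s−ω_c) = −56(ω_r−ω_c),  ω_r=0, ω_c=1
ω_s = 1 − (56/20)(0−1) = 19/5
ω_s/ω_c = 19/5

19/5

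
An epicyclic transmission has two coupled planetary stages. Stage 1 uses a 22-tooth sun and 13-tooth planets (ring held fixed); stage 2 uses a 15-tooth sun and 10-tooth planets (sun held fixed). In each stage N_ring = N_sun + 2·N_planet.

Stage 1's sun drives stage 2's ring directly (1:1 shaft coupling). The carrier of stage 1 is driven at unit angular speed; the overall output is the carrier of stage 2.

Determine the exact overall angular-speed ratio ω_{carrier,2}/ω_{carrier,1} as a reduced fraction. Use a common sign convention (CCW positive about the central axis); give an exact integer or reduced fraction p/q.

49/22

Stage 1: N_ring = 22 + 2·13 = 48
Stage 1: 22(ω_s−ω_c) = −48(ω_r−ω_c),  ω_r=0, ω_c=1
Stage 1: ω_s = 1 − (48/22)(0−1) = 35/11
  ⇒ ω_s¹/ω_c¹ = 35/11
Stage 2: N_ring = 15 + 2·10 = 35
Stage 2: 15(ω_s−ω_c) = −35(ω_r−ω_c),  ω_s=0, ω_r=1
Stage 2: 15(0−ω_c) = −35(1−ω_c)  ⇒  50ω_c = 35  ⇒  ω_c = 7/10
  ⇒ ω_c²/ω_r² = 7/10
Coupling ω_r² = ω_s¹ ⇒ overall = 35/11 × 7/10 = 49/22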